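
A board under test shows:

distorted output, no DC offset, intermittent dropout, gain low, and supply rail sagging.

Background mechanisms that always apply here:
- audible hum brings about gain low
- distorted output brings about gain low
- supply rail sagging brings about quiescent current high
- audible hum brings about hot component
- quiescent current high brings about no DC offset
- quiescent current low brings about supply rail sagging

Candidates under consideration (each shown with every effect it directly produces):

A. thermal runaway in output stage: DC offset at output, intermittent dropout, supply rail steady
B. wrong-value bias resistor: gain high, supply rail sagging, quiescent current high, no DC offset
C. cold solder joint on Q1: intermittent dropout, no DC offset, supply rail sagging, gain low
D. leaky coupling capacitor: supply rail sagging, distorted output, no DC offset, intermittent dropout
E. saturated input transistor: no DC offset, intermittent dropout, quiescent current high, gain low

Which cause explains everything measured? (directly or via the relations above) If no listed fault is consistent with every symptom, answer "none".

D

For each candidate, compare predicted effects to what was observed:
(A) thermal runaway in output stage — distorted output ✗; no DC offset ✗; intermittent dropout ✓; gain low ✗; supply rail sagging ✗
(B) wrong-value bias resistor — fails on distorted output, intermittent dropout, gain low (predicts gain high, not gain low)
(C) cold solder joint on Q1 — does not account for distorted output
(D) leaky coupling capacitor — distorted output ✓; no DC offset ✓; intermittent dropout ✓; gain low ✓ (via distorted output → gain low); supply rail sagging ✓
(E) saturated input transistor — distorted output ✗; no DC offset ✓; intermittent dropout ✓; gain low ✓; supply rail sagging ✗
(D) alone accounts for all the evidence.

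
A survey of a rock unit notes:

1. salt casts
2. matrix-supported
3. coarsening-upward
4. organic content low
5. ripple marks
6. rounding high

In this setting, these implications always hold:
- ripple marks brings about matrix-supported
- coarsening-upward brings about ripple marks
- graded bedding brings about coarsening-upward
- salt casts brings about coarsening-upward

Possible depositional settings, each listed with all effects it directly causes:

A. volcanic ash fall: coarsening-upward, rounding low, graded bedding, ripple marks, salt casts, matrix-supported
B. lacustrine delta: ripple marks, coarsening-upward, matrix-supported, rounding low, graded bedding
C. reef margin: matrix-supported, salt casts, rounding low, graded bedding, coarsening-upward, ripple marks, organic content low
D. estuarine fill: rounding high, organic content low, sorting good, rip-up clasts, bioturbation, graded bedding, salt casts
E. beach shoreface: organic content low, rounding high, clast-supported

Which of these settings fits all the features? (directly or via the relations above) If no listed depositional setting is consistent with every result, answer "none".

D

Per-candidate check:
(A) volcanic ash fall — salt casts ✓; matrix-supported ✓; coarsening-upward ✓; organic content low ✗; ripple marks ✓; rounding high ✗
(B) lacustrine delta — fails on salt casts, organic content low, rounding high (predicts rounding low, not rounding high)
(C) reef margin — salt casts ✓; matrix-supported ✓; coarsening-upward ✓; organic content low ✓; ripple marks ✓; rounding high ✗
(D) estuarine fill — accounts for every observation (matrix-supported via graded bedding → coarsening-upward → ripple marks → matrix-supported)
(E) beach shoreface — fails on salt casts, matrix-supported, coarsening-upward, ripple marks (predicts clast-supported, not matrix-supported)
(D) is the only candidate with no mismatches.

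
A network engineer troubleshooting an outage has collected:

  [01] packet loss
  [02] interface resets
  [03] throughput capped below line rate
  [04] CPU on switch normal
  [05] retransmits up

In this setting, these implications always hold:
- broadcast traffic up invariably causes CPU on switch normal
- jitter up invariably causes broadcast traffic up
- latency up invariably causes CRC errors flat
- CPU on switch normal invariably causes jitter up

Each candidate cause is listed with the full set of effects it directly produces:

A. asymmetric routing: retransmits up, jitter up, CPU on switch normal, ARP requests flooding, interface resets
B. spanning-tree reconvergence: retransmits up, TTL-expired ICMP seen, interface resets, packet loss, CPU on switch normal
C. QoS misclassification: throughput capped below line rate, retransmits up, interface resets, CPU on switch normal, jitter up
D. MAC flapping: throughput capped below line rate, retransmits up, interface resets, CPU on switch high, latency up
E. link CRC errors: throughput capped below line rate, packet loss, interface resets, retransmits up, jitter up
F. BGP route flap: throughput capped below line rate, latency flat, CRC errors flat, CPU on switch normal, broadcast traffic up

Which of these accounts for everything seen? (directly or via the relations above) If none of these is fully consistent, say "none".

Testing each hypothesis:
(A) asymmetric routing — does not account for packet loss, throughput capped below line rate
(B) spanning-tree reconvergence — does not account for throughput capped below line rate
(C) QoS misclassification — packet loss miss; interface resets match; throughput capped below line rate match; CPU on switch normal match; retransmits up match
(D) MAC flapping — fails on packet loss, CPU on switch normal (predicts CPU on switch high, not CPU on switch normal)
(E) link CRC errors — packet loss match; interface resets match; throughput capped below line rate match; CPU on switch normal match (through jitter up → broadcast traffic up → CPU on switch normal); retransmits up match
(F) BGP route flap — packet loss miss; interface resets miss; throughput capped below line rate match; CPU on switch normal match; retransmits up miss
(E) alone accounts for all the evidence.

E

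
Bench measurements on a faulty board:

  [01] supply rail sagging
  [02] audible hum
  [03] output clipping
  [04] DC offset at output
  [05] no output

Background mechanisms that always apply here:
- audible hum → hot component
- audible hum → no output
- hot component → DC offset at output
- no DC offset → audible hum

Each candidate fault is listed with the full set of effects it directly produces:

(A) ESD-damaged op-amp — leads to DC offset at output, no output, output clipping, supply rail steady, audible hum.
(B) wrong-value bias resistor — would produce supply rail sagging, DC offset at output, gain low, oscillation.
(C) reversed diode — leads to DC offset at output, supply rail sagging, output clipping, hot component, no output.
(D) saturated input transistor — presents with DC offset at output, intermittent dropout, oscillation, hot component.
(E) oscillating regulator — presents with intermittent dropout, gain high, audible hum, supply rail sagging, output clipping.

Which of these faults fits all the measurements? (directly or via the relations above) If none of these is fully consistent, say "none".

E

Per-candidate check:
(A) ESD-damaged op-amp — fails on supply rail sagging (predicts supply rail steady, not supply rail sagging)
(B) wrong-value bias resistor — does not account for audible hum, output clipping, no output
(C) reversed diode — does not account for audible hum
(D) saturated input transistor — does not account for supply rail sagging, audible hum, output clipping, no output
(E) oscillating regulator — supply rail sagging +; audible hum +; output clipping +; DC offset at output + (through audible hum → hot component → DC offset at output); no output + (through audible hum → no output)
(E) is the only candidate with no mismatches.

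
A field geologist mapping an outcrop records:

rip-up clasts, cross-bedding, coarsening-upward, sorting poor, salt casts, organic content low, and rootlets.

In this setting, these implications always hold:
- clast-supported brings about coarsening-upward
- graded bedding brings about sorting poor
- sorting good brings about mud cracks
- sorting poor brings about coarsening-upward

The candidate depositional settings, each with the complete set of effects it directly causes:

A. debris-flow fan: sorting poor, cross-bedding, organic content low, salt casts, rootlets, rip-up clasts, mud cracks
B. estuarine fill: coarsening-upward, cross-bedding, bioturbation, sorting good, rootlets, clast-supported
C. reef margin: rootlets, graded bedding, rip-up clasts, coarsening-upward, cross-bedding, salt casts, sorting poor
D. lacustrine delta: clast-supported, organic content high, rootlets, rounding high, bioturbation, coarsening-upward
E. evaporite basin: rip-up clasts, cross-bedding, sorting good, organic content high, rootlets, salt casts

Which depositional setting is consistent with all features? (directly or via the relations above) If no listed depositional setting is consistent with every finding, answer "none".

A

Per-candidate check:
(A) debris-flow fan — accounts for every observation (coarsening-upward through sorting poor → coarsening-upward)
(B) estuarine fill — fails on rip-up clasts, sorting poor, salt casts, organic content low (predicts sorting good, not sorting poor)
(C) reef margin — rip-up clasts +; cross-bedding +; coarsening-upward +; sorting poor +; salt casts +; organic content low -; rootlets +
(D) lacustrine delta — fails on rip-up clasts, cross-bedding, sorting poor, salt casts, organic content low (predicts organic content high, not organic content low)
(E) evaporite basin — rip-up clasts +; cross-bedding +; coarsening-upward -; sorting poor -; salt casts +; organic content low -; rootlets +
(A) is the only candidate with no mismatches.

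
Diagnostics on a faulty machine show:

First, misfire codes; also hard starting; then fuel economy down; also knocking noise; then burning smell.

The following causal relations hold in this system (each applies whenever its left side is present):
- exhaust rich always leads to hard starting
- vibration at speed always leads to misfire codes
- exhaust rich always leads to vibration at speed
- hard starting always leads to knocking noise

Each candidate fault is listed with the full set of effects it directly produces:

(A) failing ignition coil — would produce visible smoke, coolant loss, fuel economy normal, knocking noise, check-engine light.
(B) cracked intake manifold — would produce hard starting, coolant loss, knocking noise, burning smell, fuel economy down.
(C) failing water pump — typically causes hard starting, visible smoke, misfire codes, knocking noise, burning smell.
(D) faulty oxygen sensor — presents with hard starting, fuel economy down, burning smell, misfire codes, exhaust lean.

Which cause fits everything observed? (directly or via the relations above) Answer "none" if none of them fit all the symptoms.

D

Per-candidate check:
(A) failing ignition coil — fails on misfire codes, hard starting, fuel economy down, burning smell (predicts fuel economy normal, not fuel economy down)
(B) cracked intake manifold — misfire codes NO; hard starting yes; fuel economy down yes; knocking noise yes; burning smell yes
(C) failing water pump — does not account for fuel economy down
(D) faulty oxygen sensor — accounts for every observation (knocking noise through hard starting → knocking noise)
(D) is the only candidate with no mismatches.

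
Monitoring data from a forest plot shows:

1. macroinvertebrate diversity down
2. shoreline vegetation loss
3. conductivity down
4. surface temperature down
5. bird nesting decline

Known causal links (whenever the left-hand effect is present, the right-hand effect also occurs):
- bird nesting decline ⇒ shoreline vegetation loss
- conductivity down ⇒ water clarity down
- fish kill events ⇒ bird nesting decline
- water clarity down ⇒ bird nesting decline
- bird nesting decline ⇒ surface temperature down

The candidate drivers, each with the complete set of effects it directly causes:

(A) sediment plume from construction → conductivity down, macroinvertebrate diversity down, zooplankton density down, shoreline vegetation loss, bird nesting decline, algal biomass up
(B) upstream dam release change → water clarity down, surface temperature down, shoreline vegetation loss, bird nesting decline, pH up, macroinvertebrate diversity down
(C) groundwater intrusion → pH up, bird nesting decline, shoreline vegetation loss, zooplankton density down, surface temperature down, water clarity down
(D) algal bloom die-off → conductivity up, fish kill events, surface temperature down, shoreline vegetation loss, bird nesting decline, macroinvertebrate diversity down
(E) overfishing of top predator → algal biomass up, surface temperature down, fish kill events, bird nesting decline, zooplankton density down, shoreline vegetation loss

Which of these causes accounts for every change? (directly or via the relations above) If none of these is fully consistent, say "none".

A

Testing each hypothesis:
(A) sediment plume from construction — accounts for every observation (surface temperature down via bird nesting decline → surface temperature down)
(B) upstream dam release change — does not account for conductivity down
(C) groundwater intrusion — macroinvertebrate diversity down ✗; shoreline vegetation loss ✓; conductivity down ✗; surface temperature down ✓; bird nesting decline ✓
(D) algal bloom die-off — fails on conductivity down (predicts conductivity up, not conductivity down)
(E) overfishing of top predator — macroinvertebrate diversity down ✗; shoreline vegetation loss ✓; conductivity down ✗; surface temperature down ✓; bird nesting decline ✓
Only (A) is consistent with every observation.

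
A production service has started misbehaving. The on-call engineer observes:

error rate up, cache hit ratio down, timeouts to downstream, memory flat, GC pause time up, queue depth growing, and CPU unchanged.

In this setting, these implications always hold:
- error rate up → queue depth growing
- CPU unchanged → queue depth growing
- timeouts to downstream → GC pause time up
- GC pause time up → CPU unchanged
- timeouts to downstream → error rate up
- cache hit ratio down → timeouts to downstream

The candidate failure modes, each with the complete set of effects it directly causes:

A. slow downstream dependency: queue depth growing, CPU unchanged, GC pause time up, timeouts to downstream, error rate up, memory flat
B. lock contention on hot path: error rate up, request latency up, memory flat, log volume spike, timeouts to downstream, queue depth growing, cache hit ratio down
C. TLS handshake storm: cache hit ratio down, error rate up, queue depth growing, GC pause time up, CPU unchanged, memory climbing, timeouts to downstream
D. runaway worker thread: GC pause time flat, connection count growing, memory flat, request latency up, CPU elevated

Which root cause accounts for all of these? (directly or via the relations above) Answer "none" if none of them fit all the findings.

B

Testing each hypothesis:
(A) slow downstream dependency — error rate up ✓; cache hit ratio down ✗; timeouts to downstream ✓; memory flat ✓; GC pause time up ✓; queue depth growing ✓; CPU unchanged ✓
(B) lock contention on hot path — accounts for every observation (GC pause time up via timeouts to downstream → GC pause time up)
(C) TLS handshake storm — error rate up ✓; cache hit ratio down ✓; timeouts to downstream ✓; memory flat ✗; GC pause time up ✓; queue depth growing ✓; CPU unchanged ✓
(D) runaway worker thread — fails on error rate up, cache hit ratio down, timeouts to downstream, GC pause time up, queue depth growing, CPU unchanged (predicts GC pause time flat, not GC pause time up; predicts CPU elevated, not CPU unchanged)
Only (B) is consistent with every observation.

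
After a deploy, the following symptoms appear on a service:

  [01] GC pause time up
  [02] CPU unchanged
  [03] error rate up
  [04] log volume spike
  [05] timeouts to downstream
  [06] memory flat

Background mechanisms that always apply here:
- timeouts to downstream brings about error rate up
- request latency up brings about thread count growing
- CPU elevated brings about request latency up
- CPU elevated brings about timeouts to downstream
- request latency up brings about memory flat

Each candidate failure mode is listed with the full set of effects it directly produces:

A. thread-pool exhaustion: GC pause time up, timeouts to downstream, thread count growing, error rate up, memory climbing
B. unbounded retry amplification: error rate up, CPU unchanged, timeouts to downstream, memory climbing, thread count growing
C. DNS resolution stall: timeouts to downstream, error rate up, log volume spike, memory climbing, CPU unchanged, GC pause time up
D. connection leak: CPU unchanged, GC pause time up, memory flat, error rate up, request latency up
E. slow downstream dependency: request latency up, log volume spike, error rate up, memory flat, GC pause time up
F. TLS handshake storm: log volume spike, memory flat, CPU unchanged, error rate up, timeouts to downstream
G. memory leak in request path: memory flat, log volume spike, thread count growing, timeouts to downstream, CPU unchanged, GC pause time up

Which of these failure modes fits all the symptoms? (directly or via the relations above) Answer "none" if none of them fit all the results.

G

Checking each candidate against the observations:
(A) thread-pool exhaustion — GC pause time up +; CPU unchanged -; error rate up +; log volume spike -; timeouts to downstream +; memory flat -
(B) unbounded retry amplification — GC pause time up -; CPU unchanged +; error rate up +; log volume spike -; timeouts to downstream +; memory flat -
(C) DNS resolution stall — GC pause time up +; CPU unchanged +; error rate up +; log volume spike +; timeouts to downstream +; memory flat -
(D) connection leak — GC pause time up +; CPU unchanged +; error rate up +; log volume spike -; timeouts to downstream -; memory flat +
(E) slow downstream dependency — GC pause time up +; CPU unchanged -; error rate up +; log volume spike +; timeouts to downstream -; memory flat +
(F) TLS handshake storm — does not account for GC pause time up
(G) memory leak in request path — accounts for every observation (error rate up via timeouts to downstream → error rate up)
Only (G) is consistent with every observation.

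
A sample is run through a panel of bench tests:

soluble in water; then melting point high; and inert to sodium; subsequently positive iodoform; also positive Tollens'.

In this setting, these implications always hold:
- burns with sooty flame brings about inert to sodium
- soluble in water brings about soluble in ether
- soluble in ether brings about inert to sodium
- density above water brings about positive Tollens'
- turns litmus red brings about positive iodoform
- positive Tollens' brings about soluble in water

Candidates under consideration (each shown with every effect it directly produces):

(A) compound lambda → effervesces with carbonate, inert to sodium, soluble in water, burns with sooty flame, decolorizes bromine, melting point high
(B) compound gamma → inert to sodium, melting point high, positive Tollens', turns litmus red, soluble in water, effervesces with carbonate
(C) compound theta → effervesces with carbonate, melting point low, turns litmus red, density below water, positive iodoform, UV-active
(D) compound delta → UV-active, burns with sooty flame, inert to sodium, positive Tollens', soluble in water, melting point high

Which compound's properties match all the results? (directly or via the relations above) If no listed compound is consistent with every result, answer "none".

Per-candidate check:
(A) compound lambda — soluble in water +; melting point high +; inert to sodium +; positive iodoform -; positive Tollens' -
(B) compound gamma — soluble in water +; melting point high +; inert to sodium +; positive iodoform + (by turns litmus red → positive iodoform); positive Tollens' +
(C) compound theta — soluble in water -; melting point high -; inert to sodium -; positive iodoform +; positive Tollens' -
(D) compound delta — soluble in water +; melting point high +; inert to sodium +; positive iodoform -; positive Tollens' +
(B) alone accounts for all the evidence.

B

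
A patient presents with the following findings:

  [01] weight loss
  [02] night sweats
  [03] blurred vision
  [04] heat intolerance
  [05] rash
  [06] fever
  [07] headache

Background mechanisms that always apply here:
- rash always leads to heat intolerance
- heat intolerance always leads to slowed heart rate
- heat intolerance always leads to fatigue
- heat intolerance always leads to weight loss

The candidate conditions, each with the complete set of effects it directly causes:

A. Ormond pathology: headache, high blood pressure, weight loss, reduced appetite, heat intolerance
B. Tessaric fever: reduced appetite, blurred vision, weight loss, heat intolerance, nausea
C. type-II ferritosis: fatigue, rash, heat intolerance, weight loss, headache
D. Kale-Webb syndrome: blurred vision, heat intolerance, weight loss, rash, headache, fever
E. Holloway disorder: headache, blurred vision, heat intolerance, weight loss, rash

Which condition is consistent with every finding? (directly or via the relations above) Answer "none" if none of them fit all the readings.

For each candidate, compare predicted effects to what was observed:
(A) Ormond pathology — weight loss +; night sweats -; blurred vision -; heat intolerance +; rash -; fever -; headache +
(B) Tessaric fever — weight loss +; night sweats -; blurred vision +; heat intolerance +; rash -; fever -; headache -
(C) type-II ferritosis — weight loss +; night sweats -; blurred vision -; heat intolerance +; rash +; fever -; headache +
(D) Kale-Webb syndrome — does not account for night sweats
(E) Holloway disorder — weight loss +; night sweats -; blurred vision +; heat intolerance +; rash +; fever -; headache +
Every candidate fails on at least one observation.

none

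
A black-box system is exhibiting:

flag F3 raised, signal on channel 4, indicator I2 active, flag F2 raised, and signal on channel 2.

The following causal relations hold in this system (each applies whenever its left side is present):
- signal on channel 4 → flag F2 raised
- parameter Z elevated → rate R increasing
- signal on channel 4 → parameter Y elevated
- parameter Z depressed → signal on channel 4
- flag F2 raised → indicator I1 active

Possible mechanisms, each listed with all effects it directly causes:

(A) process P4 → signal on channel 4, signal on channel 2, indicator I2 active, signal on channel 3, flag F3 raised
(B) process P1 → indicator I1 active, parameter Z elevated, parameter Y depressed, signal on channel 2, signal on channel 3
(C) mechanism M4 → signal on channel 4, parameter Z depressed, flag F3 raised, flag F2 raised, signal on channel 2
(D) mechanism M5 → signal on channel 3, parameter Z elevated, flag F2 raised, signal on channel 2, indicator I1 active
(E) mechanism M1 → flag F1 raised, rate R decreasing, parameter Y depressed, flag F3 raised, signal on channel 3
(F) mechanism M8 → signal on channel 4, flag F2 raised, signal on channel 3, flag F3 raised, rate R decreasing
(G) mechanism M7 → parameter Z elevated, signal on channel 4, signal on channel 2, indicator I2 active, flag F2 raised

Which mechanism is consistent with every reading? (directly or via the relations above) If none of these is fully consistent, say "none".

A

Per-candidate check:
(A) process P4 — flag F3 raised yes; signal on channel 4 yes; indicator I2 active yes; flag F2 raised yes (via signal on channel 4 → flag F2 raised); signal on channel 2 yes
(B) process P1 — flag F3 raised NO; signal on channel 4 NO; indicator I2 active NO; flag F2 raised NO; signal on channel 2 yes
(C) mechanism M4 — flag F3 raised yes; signal on channel 4 yes; indicator I2 active NO; flag F2 raised yes; signal on channel 2 yes
(D) mechanism M5 — does not account for flag F3 raised, signal on channel 4, indicator I2 active
(E) mechanism M1 — flag F3 raised yes; signal on channel 4 NO; indicator I2 active NO; flag F2 raised NO; signal on channel 2 NO
(F) mechanism M8 — flag F3 raised yes; signal on channel 4 yes; indicator I2 active NO; flag F2 raised yes; signal on channel 2 NO
(G) mechanism M7 — flag F3 raised NO; signal on channel 4 yes; indicator I2 active yes; flag F2 raised yes; signal on channel 2 yes
Only (A) is consistent with every observation.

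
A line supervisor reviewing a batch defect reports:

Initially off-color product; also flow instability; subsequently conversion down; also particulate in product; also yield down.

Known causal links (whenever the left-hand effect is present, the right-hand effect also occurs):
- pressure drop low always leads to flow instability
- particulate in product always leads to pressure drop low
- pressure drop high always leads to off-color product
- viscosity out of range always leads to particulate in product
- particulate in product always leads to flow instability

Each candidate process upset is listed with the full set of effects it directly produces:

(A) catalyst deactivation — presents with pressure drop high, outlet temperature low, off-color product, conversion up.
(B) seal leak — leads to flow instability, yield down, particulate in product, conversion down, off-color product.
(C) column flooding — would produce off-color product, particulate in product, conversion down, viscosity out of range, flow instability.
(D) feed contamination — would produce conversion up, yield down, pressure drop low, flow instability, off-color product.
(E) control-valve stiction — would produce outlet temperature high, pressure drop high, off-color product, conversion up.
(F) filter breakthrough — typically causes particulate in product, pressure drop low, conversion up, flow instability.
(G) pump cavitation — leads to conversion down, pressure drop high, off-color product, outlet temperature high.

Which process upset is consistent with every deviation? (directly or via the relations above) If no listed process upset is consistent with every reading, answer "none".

Checking each candidate against the observations:
(A) catalyst deactivation — off-color product +; flow instability -; conversion down -; particulate in product -; yield down -
(B) seal leak — accounts for every observation
(C) column flooding — does not account for yield down
(D) feed contamination — fails on conversion down, particulate in product (predicts conversion up, not conversion down)
(E) control-valve stiction — fails on flow instability, conversion down, particulate in product, yield down (predicts conversion up, not conversion down)
(F) filter breakthrough — fails on off-color product, conversion down, yield down (predicts conversion up, not conversion down)
(G) pump cavitation — does not account for flow instability, particulate in product, yield down
Only (B) is consistent with every observation.

B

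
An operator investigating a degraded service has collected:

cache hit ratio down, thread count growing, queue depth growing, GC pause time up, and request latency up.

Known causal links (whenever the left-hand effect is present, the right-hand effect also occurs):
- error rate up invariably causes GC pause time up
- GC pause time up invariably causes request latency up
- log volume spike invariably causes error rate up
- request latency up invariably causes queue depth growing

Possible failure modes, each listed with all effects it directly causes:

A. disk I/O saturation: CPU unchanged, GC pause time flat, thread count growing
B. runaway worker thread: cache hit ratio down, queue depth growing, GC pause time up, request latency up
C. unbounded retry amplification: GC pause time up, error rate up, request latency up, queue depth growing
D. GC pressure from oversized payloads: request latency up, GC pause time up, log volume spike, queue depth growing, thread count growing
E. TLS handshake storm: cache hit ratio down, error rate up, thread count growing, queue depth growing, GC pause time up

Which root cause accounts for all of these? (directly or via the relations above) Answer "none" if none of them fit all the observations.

E

Testing each hypothesis:
(A) disk I/O saturation — fails on cache hit ratio down, queue depth growing, GC pause time up, request latency up (predicts GC pause time flat, not GC pause time up)
(B) runaway worker thread — does not account for thread count growing
(C) unbounded retry amplification — cache hit ratio down miss; thread count growing miss; queue depth growing match; GC pause time up match; request latency up match
(D) GC pressure from oversized payloads — does not account for cache hit ratio down
(E) TLS handshake storm — accounts for every observation (request latency up by GC pause time up → request latency up)
(E) alone accounts for all the evidence.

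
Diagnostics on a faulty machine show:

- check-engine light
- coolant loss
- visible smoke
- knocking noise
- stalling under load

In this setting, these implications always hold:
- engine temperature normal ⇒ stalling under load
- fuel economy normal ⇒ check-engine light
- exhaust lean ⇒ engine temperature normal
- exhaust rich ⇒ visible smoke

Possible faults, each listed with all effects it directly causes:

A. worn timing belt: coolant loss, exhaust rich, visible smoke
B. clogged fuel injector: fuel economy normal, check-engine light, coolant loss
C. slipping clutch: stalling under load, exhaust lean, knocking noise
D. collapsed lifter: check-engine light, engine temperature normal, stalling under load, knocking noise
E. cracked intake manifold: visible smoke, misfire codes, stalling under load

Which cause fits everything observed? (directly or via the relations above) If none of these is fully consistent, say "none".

none

Testing each hypothesis:
(A) worn timing belt — check-engine light miss; coolant loss match; visible smoke match; knocking noise miss; stalling under load miss
(B) clogged fuel injector — does not account for visible smoke, knocking noise, stalling under load
(C) slipping clutch — does not account for check-engine light, coolant loss, visible smoke
(D) collapsed lifter — does not account for coolant loss, visible smoke
(E) cracked intake manifold — does not account for check-engine light, coolant loss, knocking noise
None of the listed candidates fits everything.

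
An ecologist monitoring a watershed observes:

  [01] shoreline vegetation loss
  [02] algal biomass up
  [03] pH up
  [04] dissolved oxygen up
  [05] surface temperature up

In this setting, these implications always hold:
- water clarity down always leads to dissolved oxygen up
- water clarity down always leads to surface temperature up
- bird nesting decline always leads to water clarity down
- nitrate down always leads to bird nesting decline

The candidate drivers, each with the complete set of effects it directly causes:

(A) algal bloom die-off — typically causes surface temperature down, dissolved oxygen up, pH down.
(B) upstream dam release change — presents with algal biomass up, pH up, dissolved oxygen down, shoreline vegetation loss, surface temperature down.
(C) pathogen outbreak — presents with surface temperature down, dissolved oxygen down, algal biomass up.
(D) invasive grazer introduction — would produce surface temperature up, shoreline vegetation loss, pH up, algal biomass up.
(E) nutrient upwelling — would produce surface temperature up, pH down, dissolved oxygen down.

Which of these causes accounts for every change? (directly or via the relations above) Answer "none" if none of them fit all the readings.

Checking each candidate against the observations:
(A) algal bloom die-off — fails on shoreline vegetation loss, algal biomass up, pH up, surface temperature up (predicts pH down, not pH up; predicts surface temperature down, not surface temperature up)
(B) upstream dam release change — shoreline vegetation loss yes; algal biomass up yes; pH up yes; dissolved oxygen up NO; surface temperature up NO
(C) pathogen outbreak — fails on shoreline vegetation loss, pH up, dissolved oxygen up, surface temperature up (predicts dissolved oxygen down, not dissolved oxygen up; predicts surface temperature down, not surface temperature up)
(D) invasive grazer introduction — does not account for dissolved oxygen up
(E) nutrient upwelling — fails on shoreline vegetation loss, algal biomass up, pH up, dissolved oxygen up (predicts pH down, not pH up; predicts dissolved oxygen down, not dissolved oxygen up)
No candidate is consistent with all observations.

none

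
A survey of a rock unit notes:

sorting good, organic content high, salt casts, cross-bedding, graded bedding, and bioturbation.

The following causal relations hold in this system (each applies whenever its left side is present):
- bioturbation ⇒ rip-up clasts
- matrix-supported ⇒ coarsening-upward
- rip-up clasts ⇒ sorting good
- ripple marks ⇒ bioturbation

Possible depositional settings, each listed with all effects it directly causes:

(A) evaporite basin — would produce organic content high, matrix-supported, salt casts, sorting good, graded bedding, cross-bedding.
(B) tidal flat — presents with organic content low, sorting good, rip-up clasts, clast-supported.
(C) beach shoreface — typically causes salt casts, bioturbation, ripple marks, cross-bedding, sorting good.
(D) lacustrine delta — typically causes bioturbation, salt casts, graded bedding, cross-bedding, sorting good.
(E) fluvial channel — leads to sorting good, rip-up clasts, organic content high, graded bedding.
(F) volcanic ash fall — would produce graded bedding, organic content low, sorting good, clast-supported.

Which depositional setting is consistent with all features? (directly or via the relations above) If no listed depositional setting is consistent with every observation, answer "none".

Per-candidate check:
(A) evaporite basin — sorting good match; organic content high match; salt casts match; cross-bedding match; graded bedding match; bioturbation miss
(B) tidal flat — sorting good match; organic content high miss; salt casts miss; cross-bedding miss; graded bedding miss; bioturbation miss
(C) beach shoreface — sorting good match; organic content high miss; salt casts match; cross-bedding match; graded bedding miss; bioturbation match
(D) lacustrine delta — sorting good match; organic content high miss; salt casts match; cross-bedding match; graded bedding match; bioturbation match
(E) fluvial channel — does not account for salt casts, cross-bedding, bioturbation
(F) volcanic ash fall — fails on organic content high, salt casts, cross-bedding, bioturbation (predicts organic content low, not organic content high)
No candidate is consistent with all observations.

none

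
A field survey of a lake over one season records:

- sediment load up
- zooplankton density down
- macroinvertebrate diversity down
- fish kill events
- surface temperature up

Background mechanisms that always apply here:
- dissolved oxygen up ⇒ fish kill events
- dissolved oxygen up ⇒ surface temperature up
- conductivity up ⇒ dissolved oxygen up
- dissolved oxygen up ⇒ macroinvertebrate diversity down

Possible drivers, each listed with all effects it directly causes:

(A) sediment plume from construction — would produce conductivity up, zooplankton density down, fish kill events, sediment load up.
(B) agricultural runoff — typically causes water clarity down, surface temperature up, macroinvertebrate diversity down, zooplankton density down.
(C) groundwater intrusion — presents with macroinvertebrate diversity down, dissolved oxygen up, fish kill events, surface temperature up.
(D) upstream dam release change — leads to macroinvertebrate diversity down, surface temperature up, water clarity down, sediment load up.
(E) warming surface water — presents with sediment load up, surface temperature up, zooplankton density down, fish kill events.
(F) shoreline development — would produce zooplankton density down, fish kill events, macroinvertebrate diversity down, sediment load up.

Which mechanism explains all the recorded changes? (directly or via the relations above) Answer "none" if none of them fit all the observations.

A

For each candidate, compare predicted effects to what was observed:
(A) sediment plume from construction — sediment load up +; zooplankton density down +; macroinvertebrate diversity down + (through conductivity up → dissolved oxygen up → macroinvertebrate diversity down); fish kill events +; surface temperature up + (through conductivity up → dissolved oxygen up → surface temperature up)
(B) agricultural runoff — sediment load up -; zooplankton density down +; macroinvertebrate diversity down +; fish kill events -; surface temperature up +
(C) groundwater intrusion — sediment load up -; zooplankton density down -; macroinvertebrate diversity down +; fish kill events +; surface temperature up +
(D) upstream dam release change — sediment load up +; zooplankton density down -; macroinvertebrate diversity down +; fish kill events -; surface temperature up +
(E) warming surface water — does not account for macroinvertebrate diversity down
(F) shoreline development — sediment load up +; zooplankton density down +; macroinvertebrate diversity down +; fish kill events +; surface temperature up -
(A) alone accounts for all the evidence.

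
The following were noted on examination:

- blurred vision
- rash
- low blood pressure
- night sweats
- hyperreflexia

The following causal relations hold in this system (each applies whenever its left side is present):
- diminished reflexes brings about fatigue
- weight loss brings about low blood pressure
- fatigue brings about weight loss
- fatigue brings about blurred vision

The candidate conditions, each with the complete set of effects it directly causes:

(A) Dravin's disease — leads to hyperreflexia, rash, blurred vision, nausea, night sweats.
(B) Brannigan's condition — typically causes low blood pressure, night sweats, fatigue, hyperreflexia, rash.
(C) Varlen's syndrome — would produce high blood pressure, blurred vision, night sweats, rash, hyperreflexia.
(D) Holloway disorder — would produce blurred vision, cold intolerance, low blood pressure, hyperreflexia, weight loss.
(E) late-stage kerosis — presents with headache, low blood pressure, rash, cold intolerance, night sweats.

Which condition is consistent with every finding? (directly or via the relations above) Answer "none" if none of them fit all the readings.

Testing each hypothesis:
(A) Dravin's disease — does not account for low blood pressure
(B) Brannigan's condition — accounts for every observation (blurred vision via fatigue → blurred vision)
(C) Varlen's syndrome — fails on low blood pressure (predicts high blood pressure, not low blood pressure)
(D) Holloway disorder — does not account for rash, night sweats
(E) late-stage kerosis — blurred vision ✗; rash ✓; low blood pressure ✓; night sweats ✓; hyperreflexia ✗
Only (B) is consistent with every observation.

B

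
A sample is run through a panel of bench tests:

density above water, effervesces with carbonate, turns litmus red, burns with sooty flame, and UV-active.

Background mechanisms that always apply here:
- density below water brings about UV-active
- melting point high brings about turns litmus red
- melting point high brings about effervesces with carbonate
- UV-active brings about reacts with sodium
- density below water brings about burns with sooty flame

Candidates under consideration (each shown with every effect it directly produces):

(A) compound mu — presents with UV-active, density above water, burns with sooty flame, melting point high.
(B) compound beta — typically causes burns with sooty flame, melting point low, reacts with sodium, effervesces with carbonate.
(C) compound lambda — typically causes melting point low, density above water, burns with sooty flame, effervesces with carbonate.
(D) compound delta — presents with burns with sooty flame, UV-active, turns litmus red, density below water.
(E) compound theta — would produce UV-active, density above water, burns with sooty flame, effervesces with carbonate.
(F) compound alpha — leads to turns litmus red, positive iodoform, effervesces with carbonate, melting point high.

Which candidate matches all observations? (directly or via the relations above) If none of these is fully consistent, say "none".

A

Testing each hypothesis:
(A) compound mu — accounts for every observation (effervesces with carbonate via melting point high → effervesces with carbonate)
(B) compound beta — density above water NO; effervesces with carbonate yes; turns litmus red NO; burns with sooty flame yes; UV-active NO
(C) compound lambda — density above water yes; effervesces with carbonate yes; turns litmus red NO; burns with sooty flame yes; UV-active NO
(D) compound delta — density above water NO; effervesces with carbonate NO; turns litmus red yes; burns with sooty flame yes; UV-active yes
(E) compound theta — does not account for turns litmus red
(F) compound alpha — does not account for density above water, burns with sooty flame, UV-active
(A) alone accounts for all the evidence.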